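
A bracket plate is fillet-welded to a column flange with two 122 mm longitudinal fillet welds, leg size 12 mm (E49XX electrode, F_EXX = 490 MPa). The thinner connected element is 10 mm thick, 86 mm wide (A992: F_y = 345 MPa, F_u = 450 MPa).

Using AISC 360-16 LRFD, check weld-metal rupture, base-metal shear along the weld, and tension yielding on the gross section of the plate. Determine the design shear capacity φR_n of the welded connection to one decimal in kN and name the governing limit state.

Weld metal: throat = 0.707×12 = 8.484 mm, L = 2×122 = 244 mm. φR_n = 0.75 × 0.6 × 490 × 8.484 × 244 = 456.5 kN.
Base metal shear (10 mm plate): yield φR_n = 1.0×0.6×345×10×244 = 505.1 kN; rupture φR_n = 0.75×0.6×450×10×244 = 494.1 kN; take 494.1 kN (rupture).
Tension yield (gross): A_g = 86×10 = 860 mm². φR_n = 0.90 × 345 × 860 = 267.0 kN.
Governing: min(456.5, 494.1, 267.0) = 267.0 kN → gross-section yield.

267.0 kN (gross-section yield governs)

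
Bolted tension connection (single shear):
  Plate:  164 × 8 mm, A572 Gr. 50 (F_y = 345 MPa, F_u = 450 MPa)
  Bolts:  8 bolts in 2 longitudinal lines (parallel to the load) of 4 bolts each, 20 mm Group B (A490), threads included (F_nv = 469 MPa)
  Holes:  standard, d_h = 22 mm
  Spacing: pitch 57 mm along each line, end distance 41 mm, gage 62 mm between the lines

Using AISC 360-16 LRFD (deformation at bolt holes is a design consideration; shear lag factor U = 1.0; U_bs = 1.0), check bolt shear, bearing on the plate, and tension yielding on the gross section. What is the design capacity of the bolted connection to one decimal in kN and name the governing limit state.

407.4 kN (gross-section yield governs)

Bolt shear: A_b = π(20)²/4 = 314.16 mm². φR_n = 0.75 × 469 × 314.16 × 8 × 1 = 884.0 kN.
Bearing (8 mm plate, F_u = 450 MPa): end bolts L_c = 41 − 22/2 = 30, R_n = min(1.2×30×8×450, 2.4×20×8×450) = 129.6 kN/bolt; interior L_c = 57 − 22 = 35, R_n = 151.2 kN/bolt. φR_n = 0.75 × (2×129.6 + 6×151.2) = 874.8 kN.
Tension yield (gross): A_g = 164×8 = 1312 mm². φR_n = 0.90 × 345 × 1312 = 407.4 kN.
Governing: min(884.0, 874.8, 407.4) = 407.4 kN → gross-section yield.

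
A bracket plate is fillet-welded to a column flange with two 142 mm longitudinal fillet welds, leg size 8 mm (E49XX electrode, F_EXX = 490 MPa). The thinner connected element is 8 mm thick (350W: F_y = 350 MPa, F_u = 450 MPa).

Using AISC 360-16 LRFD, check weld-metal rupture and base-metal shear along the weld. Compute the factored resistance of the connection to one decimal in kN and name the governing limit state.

354.2 kN (weld metal governs)

Weld metal: throat = 0.707×8 = 5.656 mm, L = 2×142 = 284 mm. φR_n = 0.75 × 0.6 × 490 × 5.656 × 284 = 354.2 kN.
Base metal shear (8 mm plate): yield φR_n = 1.0×0.6×350×8×284 = 477.1 kN; rupture φR_n = 0.75×0.6×450×8×284 = 460.1 kN; take 460.1 kN (rupture).
Governing: min(354.2, 460.1) = 354.2 kN → weld metal.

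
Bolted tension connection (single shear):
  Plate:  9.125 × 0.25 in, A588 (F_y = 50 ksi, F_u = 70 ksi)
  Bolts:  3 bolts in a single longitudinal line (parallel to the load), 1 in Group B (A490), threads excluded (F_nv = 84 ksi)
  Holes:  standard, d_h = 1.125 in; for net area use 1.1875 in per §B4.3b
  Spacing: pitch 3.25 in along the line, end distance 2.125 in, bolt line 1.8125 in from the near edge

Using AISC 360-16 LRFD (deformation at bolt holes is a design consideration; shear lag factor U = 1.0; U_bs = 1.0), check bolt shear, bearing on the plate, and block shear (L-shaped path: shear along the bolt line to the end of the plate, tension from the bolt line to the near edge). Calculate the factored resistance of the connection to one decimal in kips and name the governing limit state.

Bolt shear: A_b = π(1)²/4 = 0.7854 in². φR_n = 0.75 × 84 × 0.7854 × 3 × 1 = 148.4 kips.
Bearing (0.25 in plate, F_u = 70 ksi): end bolts L_c = 2.125 − 1.125/2 = 1.5625, R_n = min(1.2×1.5625×0.25×70, 2.4×1×0.25×70) = 32.813 kips/bolt; interior L_c = 3.25 − 1.125 = 2.125, R_n = 42 kips/bolt. φR_n = 0.75 × (1×32.813 + 2×42) = 87.6 kips.
Block shear: shear path 1×[2.125+2×3.25] = 1×8.625 in, A_gv = 2.1563, A_nv = 1×(8.625 − 2.5×1.1875)×0.25 = 1.4141 in²; tension to near edge: (1.8125 − 0.5×1.1875)×0.25 = 0.30469 in². R_n = min(0.6×70×1.4141, 0.6×50×2.1563) + 1.0×70×0.30469 = min(59.392, 64.689) + 21.328 = 80.72 kips. φR_n = 0.75 × 80.72 = 60.5 kips.
Governing: min(148.4, 87.6, 60.5) = 60.5 kips → block shear.

60.5 kips (block shear governs)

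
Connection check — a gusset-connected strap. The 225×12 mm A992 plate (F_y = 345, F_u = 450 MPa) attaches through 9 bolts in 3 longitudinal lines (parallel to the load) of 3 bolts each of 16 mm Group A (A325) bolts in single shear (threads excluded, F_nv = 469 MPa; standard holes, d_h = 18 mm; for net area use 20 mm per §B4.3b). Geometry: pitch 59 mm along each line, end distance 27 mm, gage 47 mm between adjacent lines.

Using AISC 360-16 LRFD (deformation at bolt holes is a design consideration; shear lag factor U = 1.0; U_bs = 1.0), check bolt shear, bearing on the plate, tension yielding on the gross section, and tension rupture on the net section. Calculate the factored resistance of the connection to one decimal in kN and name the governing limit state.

Bolt shear: A_b = π(16)²/4 = 201.06 mm². φR_n = 0.75 × 469 × 201.06 × 9 × 1 = 636.5 kN.
Bearing (12 mm plate, F_u = 450 MPa): end bolts L_c = 27 − 18/2 = 18, R_n = min(1.2×18×12×450, 2.4×16×12×450) = 116.64 kN/bolt; interior L_c = 59 − 18 = 41, R_n = 207.36 kN/bolt. φR_n = 0.75 × (3×116.64 + 6×207.36) = 1195.6 kN.
Tension yield (gross): A_g = 225×12 = 2700 mm². φR_n = 0.90 × 345 × 2700 = 838.4 kN.
Tension rupture (net): A_n = (225 − 3×20)×12 = 1980 mm² (U = 1.0, A_e = A_n). φR_n = 0.75 × 450 × 1980 = 668.3 kN.
Governing: min(636.5, 1195.6, 838.4, 668.3) = 636.5 kN → bolt shear.

636.5 kN (bolt shear governs)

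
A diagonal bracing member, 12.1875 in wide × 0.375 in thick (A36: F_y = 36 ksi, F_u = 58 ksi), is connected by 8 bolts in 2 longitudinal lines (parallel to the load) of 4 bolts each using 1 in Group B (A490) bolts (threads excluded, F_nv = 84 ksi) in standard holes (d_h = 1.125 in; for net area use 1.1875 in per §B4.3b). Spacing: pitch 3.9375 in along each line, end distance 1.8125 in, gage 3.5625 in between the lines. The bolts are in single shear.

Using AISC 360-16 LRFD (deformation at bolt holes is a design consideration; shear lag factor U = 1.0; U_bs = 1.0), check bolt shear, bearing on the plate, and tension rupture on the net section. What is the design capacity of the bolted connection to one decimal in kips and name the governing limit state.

Bolt shear: A_b = π(1)²/4 = 0.7854 in². φR_n = 0.75 × 84 × 0.7854 × 8 × 1 = 395.8 kips.
Bearing (0.375 in plate, F_u = 58 ksi): end bolts L_c = 1.8125 − 1.125/2 = 1.25, R_n = min(1.2×1.25×0.375×58, 2.4×1×0.375×58) = 32.625 kips/bolt; interior L_c = 3.9375 − 1.125 = 2.8125, R_n = 52.2 kips/bolt. φR_n = 0.75 × (2×32.625 + 6×52.2) = 283.8 kips.
Tension rupture (net): A_n = (12.1875 − 2×1.1875)×0.375 = 3.6797 in² (U = 1.0, A_e = A_n). φR_n = 0.75 × 58 × 3.6797 = 160.1 kips.
Governing: min(395.8, 283.8, 160.1) = 160.1 kips → net-section rupture.

160.1 kips (net-section rupture governs)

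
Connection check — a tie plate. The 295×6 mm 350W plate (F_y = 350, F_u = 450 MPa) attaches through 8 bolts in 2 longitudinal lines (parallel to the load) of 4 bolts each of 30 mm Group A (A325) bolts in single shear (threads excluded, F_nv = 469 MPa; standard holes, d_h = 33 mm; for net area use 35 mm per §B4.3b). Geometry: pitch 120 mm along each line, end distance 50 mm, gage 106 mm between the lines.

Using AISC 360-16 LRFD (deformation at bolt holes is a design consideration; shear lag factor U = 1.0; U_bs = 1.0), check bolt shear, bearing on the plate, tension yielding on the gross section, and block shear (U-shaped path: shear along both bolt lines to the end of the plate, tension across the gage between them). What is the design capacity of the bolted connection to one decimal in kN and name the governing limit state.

557.6 kN (gross-section yield governs)

Bolt shear: A_b = π(30)²/4 = 706.86 mm². φR_n = 0.75 × 469 × 706.86 × 8 × 1 = 1989.1 kN.
Bearing (6 mm plate, F_u = 450 MPa): end bolts L_c = 50 − 33/2 = 33.5, R_n = min(1.2×33.5×6×450, 2.4×30×6×450) = 108.54 kN/bolt; interior L_c = 120 − 33 = 87, R_n = 194.4 kN/bolt. φR_n = 0.75 × (2×108.54 + 6×194.4) = 1037.6 kN.
Tension yield (gross): A_g = 295×6 = 1770 mm². φR_n = 0.90 × 350 × 1770 = 557.6 kN.
Block shear: shear path 2×[50+3×120] = 2×410 mm, A_gv = 4920, A_nv = 2×(410 − 3.5×35)×6 = 3450 mm²; tension across gage: (106 − 1×35)×6 = 426 mm². R_n = min(0.6×450×3450, 0.6×350×4920) + 1.0×450×426 = min(931.5, 1033.2) + 191.7 = 1123.2 kN. φR_n = 0.75 × 1123.2 = 842.4 kN.
Governing: min(1989.1, 1037.6, 557.6, 842.4) = 557.6 kN → gross-section yield.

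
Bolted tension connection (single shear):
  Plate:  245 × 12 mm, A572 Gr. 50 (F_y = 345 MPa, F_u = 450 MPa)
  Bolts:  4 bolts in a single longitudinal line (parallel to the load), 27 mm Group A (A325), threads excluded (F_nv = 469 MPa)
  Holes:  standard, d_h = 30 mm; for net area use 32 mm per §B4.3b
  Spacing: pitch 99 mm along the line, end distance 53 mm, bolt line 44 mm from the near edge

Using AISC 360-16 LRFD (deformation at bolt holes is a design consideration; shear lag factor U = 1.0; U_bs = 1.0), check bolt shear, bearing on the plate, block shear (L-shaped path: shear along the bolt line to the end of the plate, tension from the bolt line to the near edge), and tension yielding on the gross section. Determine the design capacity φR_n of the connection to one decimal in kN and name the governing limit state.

691.7 kN (block shear governs)

Bolt shear: A_b = π(27)²/4 = 572.56 mm². φR_n = 0.75 × 469 × 572.56 × 4 × 1 = 805.6 kN.
Bearing (12 mm plate, F_u = 450 MPa): end bolts L_c = 53 − 30/2 = 38, R_n = min(1.2×38×12×450, 2.4×27×12×450) = 246.24 kN/bolt; interior L_c = 99 − 30 = 69, R_n = 349.92 kN/bolt. φR_n = 0.75 × (1×246.24 + 3×349.92) = 972.0 kN.
Block shear: shear path 1×[53+3×99] = 1×350 mm, A_gv = 4200, A_nv = 1×(350 − 3.5×32)×12 = 2856 mm²; tension to near edge: (44 − 0.5×32)×12 = 336 mm². R_n = min(0.6×450×2856, 0.6×345×4200) + 1.0×450×336 = min(771.12, 869.4) + 151.2 = 922.32 kN. φR_n = 0.75 × 922.32 = 691.7 kN.
Tension yield (gross): A_g = 245×12 = 2940 mm². φR_n = 0.90 × 345 × 2940 = 912.9 kN.
Governing: min(805.6, 972.0, 691.7, 912.9) = 691.7 kN → block shear.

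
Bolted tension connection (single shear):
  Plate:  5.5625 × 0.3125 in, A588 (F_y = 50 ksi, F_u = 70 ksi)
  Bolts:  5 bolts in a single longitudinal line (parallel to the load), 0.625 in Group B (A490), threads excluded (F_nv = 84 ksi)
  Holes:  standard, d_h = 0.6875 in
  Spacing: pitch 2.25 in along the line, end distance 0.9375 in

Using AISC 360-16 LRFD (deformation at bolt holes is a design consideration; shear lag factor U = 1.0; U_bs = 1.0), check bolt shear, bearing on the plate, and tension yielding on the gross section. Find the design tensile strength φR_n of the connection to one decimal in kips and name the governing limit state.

Bolt shear: A_b = π(0.625)²/4 = 0.3068 in². φR_n = 0.75 × 84 × 0.3068 × 5 × 1 = 96.6 kips.
Bearing (0.3125 in plate, F_u = 70 ksi): end bolts L_c = 0.9375 − 0.6875/2 = 0.59375, R_n = min(1.2×0.59375×0.3125×70, 2.4×0.625×0.3125×70) = 15.586 kips/bolt; interior L_c = 2.25 − 0.6875 = 1.5625, R_n = 32.813 kips/bolt. φR_n = 0.75 × (1×15.586 + 4×32.813) = 110.1 kips.
Tension yield (gross): A_g = 5.5625×0.3125 = 1.7383 in². φR_n = 0.90 × 50 × 1.7383 = 78.2 kips.
Governing: min(96.6, 110.1, 78.2) = 78.2 kips → gross-section yield.

78.2 kips (gross-section yield governs)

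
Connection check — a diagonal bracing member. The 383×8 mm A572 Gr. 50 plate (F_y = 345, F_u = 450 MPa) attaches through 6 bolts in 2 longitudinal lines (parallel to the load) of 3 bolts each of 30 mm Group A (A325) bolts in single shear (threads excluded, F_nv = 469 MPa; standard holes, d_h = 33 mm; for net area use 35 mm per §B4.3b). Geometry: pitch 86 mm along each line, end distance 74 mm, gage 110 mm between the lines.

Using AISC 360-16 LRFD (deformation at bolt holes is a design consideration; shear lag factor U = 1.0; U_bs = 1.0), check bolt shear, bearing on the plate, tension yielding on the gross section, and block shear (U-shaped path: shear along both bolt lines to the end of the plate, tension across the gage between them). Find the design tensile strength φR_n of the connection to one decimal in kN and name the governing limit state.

Bolt shear: A_b = π(30)²/4 = 706.86 mm². φR_n = 0.75 × 469 × 706.86 × 6 × 1 = 1491.8 kN.
Bearing (8 mm plate, F_u = 450 MPa): end bolts L_c = 74 − 33/2 = 57.5, R_n = min(1.2×57.5×8×450, 2.4×30×8×450) = 248.4 kN/bolt; interior L_c = 86 − 33 = 53, R_n = 228.96 kN/bolt. φR_n = 0.75 × (2×248.4 + 4×228.96) = 1059.5 kN.
Tension yield (gross): A_g = 383×8 = 3064 mm². φR_n = 0.90 × 345 × 3064 = 951.4 kN.
Block shear: shear path 2×[74+2×86] = 2×246 mm, A_gv = 3936, A_nv = 2×(246 − 2.5×35)×8 = 2536 mm²; tension across gage: (110 − 1×35)×8 = 600 mm². R_n = min(0.6×450×2536, 0.6×345×3936) + 1.0×450×600 = min(684.72, 814.75) + 270 = 954.72 kN. φR_n = 0.75 × 954.72 = 716.0 kN.
Governing: min(1491.8, 1059.5, 951.4, 716.0) = 716.0 kN → block shear.

716.0 kN (block shear governs)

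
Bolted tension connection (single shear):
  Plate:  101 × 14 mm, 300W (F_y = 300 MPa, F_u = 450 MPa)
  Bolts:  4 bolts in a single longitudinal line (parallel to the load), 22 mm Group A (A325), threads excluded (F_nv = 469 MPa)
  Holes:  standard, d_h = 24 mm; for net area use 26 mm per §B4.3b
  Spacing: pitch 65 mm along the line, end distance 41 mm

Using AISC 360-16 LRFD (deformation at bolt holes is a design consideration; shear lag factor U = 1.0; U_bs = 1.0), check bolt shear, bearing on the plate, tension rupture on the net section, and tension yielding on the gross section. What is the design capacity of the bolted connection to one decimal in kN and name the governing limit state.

Bolt shear: A_b = π(22)²/4 = 380.13 mm². φR_n = 0.75 × 469 × 380.13 × 4 × 1 = 534.8 kN.
Bearing (14 mm plate, F_u = 450 MPa): end bolts L_c = 41 − 24/2 = 29, R_n = min(1.2×29×14×450, 2.4×22×14×450) = 219.24 kN/bolt; interior L_c = 65 − 24 = 41, R_n = 309.96 kN/bolt. φR_n = 0.75 × (1×219.24 + 3×309.96) = 861.8 kN.
Tension rupture (net): A_n = (101 − 1×26)×14 = 1050 mm² (U = 1.0, A_e = A_n). φR_n = 0.75 × 450 × 1050 = 354.4 kN.
Tension yield (gross): A_g = 101×14 = 1414 mm². φR_n = 0.90 × 300 × 1414 = 381.8 kN.
Governing: min(534.8, 861.8, 354.4, 381.8) = 354.4 kN → net-section rupture.

354.4 kN (net-section rupture governs)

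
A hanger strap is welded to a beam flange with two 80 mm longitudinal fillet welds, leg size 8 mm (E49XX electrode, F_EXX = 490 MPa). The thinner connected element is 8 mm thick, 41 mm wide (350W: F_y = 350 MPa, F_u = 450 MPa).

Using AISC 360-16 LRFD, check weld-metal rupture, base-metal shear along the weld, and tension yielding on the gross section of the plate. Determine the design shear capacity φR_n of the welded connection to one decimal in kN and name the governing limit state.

Weld metal: throat = 0.707×8 = 5.656 mm, L = 2×80 = 160 mm. φR_n = 0.75 × 0.6 × 490 × 5.656 × 160 = 199.5 kN.
Base metal shear (8 mm plate): yield φR_n = 1.0×0.6×350×8×160 = 268.8 kN; rupture φR_n = 0.75×0.6×450×8×160 = 259.2 kN; take 259.2 kN (rupture).
Tension yield (gross): A_g = 41×8 = 328 mm². φR_n = 0.90 × 350 × 328 = 103.3 kN.
Governing: min(199.5, 259.2, 103.3) = 103.3 kN → gross-section yield.

103.3 kN (gross-section yield governs)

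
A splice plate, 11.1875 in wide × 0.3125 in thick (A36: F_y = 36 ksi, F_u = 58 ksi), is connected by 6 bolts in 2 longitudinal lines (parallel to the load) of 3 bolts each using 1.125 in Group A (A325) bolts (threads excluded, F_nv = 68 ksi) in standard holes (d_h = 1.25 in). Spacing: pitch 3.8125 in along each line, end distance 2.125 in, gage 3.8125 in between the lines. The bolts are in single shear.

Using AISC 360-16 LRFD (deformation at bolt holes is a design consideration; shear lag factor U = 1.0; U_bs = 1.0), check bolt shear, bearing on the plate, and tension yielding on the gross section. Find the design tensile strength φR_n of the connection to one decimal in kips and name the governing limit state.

Bolt shear: A_b = π(1.125)²/4 = 0.99402 in². φR_n = 0.75 × 68 × 0.99402 × 6 × 1 = 304.2 kips.
Bearing (0.3125 in plate, F_u = 58 ksi): end bolts L_c = 2.125 − 1.25/2 = 1.5, R_n = min(1.2×1.5×0.3125×58, 2.4×1.125×0.3125×58) = 32.625 kips/bolt; interior L_c = 3.8125 − 1.25 = 2.5625, R_n = 48.938 kips/bolt. φR_n = 0.75 × (2×32.625 + 4×48.938) = 195.8 kips.
Tension yield (gross): A_g = 11.1875×0.3125 = 3.4961 in². φR_n = 0.90 × 36 × 3.4961 = 113.3 kips.
Governing: min(304.2, 195.8, 113.3) = 113.3 kips → gross-section yield.

113.3 kips (gross-section yield governs)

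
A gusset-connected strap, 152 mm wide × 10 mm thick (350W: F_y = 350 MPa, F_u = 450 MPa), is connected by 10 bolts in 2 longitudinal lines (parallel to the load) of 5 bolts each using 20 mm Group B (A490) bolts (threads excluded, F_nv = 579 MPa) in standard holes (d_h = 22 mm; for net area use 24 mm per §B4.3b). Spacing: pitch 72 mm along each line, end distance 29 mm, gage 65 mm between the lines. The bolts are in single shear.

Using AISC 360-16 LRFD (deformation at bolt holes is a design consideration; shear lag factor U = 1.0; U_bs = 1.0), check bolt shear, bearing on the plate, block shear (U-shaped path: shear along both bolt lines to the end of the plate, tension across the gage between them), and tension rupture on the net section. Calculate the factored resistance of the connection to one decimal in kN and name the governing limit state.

351.0 kN (net-section rupture governs)

Bolt shear: A_b = π(20)²/4 = 314.16 mm². φR_n = 0.75 × 579 × 314.16 × 10 × 1 = 1364.2 kN.
Bearing (10 mm plate, F_u = 450 MPa): end bolts L_c = 29 − 22/2 = 18, R_n = min(1.2×18×10×450, 2.4×20×10×450) = 97.2 kN/bolt; interior L_c = 72 − 22 = 50, R_n = 216 kN/bolt. φR_n = 0.75 × (2×97.2 + 8×216) = 1441.8 kN.
Block shear: shear path 2×[29+4×72] = 2×317 mm, A_gv = 6340, A_nv = 2×(317 − 4.5×24)×10 = 4180 mm²; tension across gage: (65 − 1×24)×10 = 410 mm². R_n = min(0.6×450×4180, 0.6×350×6340) + 1.0×450×410 = min(1128.6, 1331.4) + 184.5 = 1313.1 kN. φR_n = 0.75 × 1313.1 = 984.8 kN.
Tension rupture (net): A_n = (152 − 2×24)×10 = 1040 mm² (U = 1.0, A_e = A_n). φR_n = 0.75 × 450 × 1040 = 351.0 kN.
Governing: min(1364.2, 1441.8, 984.8, 351.0) = 351.0 kN → net-section rupture.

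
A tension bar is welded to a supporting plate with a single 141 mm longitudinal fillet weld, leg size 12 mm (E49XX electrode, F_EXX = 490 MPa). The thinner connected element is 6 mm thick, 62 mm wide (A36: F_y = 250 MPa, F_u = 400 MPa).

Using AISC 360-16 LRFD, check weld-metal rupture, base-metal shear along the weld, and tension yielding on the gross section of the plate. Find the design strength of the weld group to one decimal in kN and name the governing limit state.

Weld metal: throat = 0.707×12 = 8.484 mm, L = 141 mm. φR_n = 0.75 × 0.6 × 490 × 8.484 × 141 = 263.8 kN.
Base metal shear (6 mm plate): yield φR_n = 1.0×0.6×250×6×141 = 126.9 kN; rupture φR_n = 0.75×0.6×400×6×141 = 152.3 kN; take 126.9 kN (yield).
Tension yield (gross): A_g = 62×6 = 372 mm². φR_n = 0.90 × 250 × 372 = 83.7 kN.
Governing: min(263.8, 126.9, 83.7) = 83.7 kN → gross-section yield.

83.7 kN (gross-section yield governs)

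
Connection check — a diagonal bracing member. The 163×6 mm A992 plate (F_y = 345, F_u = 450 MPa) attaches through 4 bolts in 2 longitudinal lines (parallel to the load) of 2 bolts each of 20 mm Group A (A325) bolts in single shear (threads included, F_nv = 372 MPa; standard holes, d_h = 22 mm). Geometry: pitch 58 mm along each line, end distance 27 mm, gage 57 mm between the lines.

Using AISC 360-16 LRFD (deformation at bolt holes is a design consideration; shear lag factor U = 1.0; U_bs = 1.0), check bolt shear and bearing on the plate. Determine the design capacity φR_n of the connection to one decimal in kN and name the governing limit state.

Bolt shear: A_b = π(20)²/4 = 314.16 mm². φR_n = 0.75 × 372 × 314.16 × 4 × 1 = 350.6 kN.
Bearing (6 mm plate, F_u = 450 MPa): end bolts L_c = 27 − 22/2 = 16, R_n = min(1.2×16×6×450, 2.4×20×6×450) = 51.84 kN/bolt; interior L_c = 58 − 22 = 36, R_n = 116.64 kN/bolt. φR_n = 0.75 × (2×51.84 + 2×116.64) = 252.7 kN.
Governing: min(350.6, 252.7) = 252.7 kN → bearing.

252.7 kN (bearing governs)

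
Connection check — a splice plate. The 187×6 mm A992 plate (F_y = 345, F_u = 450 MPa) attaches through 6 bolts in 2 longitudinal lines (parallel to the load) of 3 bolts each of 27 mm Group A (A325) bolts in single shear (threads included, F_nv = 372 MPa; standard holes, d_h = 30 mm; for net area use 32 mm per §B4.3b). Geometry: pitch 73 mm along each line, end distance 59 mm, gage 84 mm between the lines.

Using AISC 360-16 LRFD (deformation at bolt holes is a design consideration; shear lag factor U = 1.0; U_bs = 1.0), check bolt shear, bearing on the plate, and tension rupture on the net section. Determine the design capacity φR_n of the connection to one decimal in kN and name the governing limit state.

Bolt shear: A_b = π(27)²/4 = 572.56 mm². φR_n = 0.75 × 372 × 572.56 × 6 × 1 = 958.5 kN.
Bearing (6 mm plate, F_u = 450 MPa): end bolts L_c = 59 − 30/2 = 44, R_n = min(1.2×44×6×450, 2.4×27×6×450) = 142.56 kN/bolt; interior L_c = 73 − 30 = 43, R_n = 139.32 kN/bolt. φR_n = 0.75 × (2×142.56 + 4×139.32) = 631.8 kN.
Tension rupture (net): A_n = (187 − 2×32)×6 = 738 mm² (U = 1.0, A_e = A_n). φR_n = 0.75 × 450 × 738 = 249.1 kN.
Governing: min(958.5, 631.8, 249.1) = 249.1 kN → net-section rupture.

249.1 kN (net-section rupture governs)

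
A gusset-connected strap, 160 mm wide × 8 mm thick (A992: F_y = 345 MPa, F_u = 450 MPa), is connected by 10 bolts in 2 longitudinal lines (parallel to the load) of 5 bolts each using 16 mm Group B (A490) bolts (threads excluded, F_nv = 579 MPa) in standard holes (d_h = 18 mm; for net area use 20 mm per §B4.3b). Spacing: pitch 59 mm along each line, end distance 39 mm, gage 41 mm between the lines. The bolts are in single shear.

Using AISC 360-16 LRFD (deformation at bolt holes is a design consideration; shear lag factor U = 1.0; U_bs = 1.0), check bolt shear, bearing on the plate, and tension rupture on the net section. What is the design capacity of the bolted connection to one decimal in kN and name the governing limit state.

Bolt shear: A_b = π(16)²/4 = 201.06 mm². φR_n = 0.75 × 579 × 201.06 × 10 × 1 = 873.1 kN.
Bearing (8 mm plate, F_u = 450 MPa): end bolts L_c = 39 − 18/2 = 30, R_n = min(1.2×30×8×450, 2.4×16×8×450) = 129.6 kN/bolt; interior L_c = 59 − 18 = 41, R_n = 138.24 kN/bolt. φR_n = 0.75 × (2×129.6 + 8×138.24) = 1023.8 kN.
Tension rupture (net): A_n = (160 − 2×20)×8 = 960 mm² (U = 1.0, A_e = A_n). φR_n = 0.75 × 450 × 960 = 324.0 kN.
Governing: min(873.1, 1023.8, 324.0) = 324.0 kN → net-section rupture.

324.0 kN (net-section rupture governs)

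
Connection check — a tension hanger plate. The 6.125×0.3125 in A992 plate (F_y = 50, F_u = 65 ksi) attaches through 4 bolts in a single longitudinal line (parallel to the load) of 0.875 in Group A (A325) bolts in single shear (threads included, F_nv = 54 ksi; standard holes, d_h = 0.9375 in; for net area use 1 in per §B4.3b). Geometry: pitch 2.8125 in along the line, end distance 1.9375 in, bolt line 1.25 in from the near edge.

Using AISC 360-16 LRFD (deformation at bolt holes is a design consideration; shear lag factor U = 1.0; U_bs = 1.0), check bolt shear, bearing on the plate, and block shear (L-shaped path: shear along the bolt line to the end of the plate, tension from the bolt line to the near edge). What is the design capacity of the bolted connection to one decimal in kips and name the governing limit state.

74.3 kips (block shear governs)

Bolt shear: A_b = π(0.875)²/4 = 0.60132 in². φR_n = 0.75 × 54 × 0.60132 × 4 × 1 = 97.4 kips.
Bearing (0.3125 in plate, F_u = 65 ksi): end bolts L_c = 1.9375 − 0.9375/2 = 1.46875, R_n = min(1.2×1.46875×0.3125×65, 2.4×0.875×0.3125×65) = 35.801 kips/bolt; interior L_c = 2.8125 − 0.9375 = 1.875, R_n = 42.656 kips/bolt. φR_n = 0.75 × (1×35.801 + 3×42.656) = 122.8 kips.
Block shear: shear path 1×[1.9375+3×2.8125] = 1×10.375 in, A_gv = 3.2422, A_nv = 1×(10.375 − 3.5×1)×0.3125 = 2.1484 in²; tension to near edge: (1.25 − 0.5×1)×0.3125 = 0.23438 in². R_n = min(0.6×65×2.1484, 0.6×50×3.2422) + 1.0×65×0.23438 = min(83.788, 97.266) + 15.235 = 99.023 kips. φR_n = 0.75 × 99.023 = 74.3 kips.
Governing: min(97.4, 122.8, 74.3) = 74.3 kips → block shear.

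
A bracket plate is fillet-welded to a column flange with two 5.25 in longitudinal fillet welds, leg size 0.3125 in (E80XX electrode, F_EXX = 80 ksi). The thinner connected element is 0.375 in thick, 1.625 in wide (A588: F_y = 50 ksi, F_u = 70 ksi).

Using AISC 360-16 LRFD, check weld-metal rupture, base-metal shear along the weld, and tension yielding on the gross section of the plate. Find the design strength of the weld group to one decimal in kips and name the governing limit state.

Weld metal: throat = 0.707×0.3125 = 0.22094 in, L = 2×5.25 = 10.5 in. φR_n = 0.75 × 0.6 × 80 × 0.22094 × 10.5 = 83.5 kips.
Base metal shear (0.375 in plate): yield φR_n = 1.0×0.6×50×0.375×10.5 = 118.1 kips; rupture φR_n = 0.75×0.6×70×0.375×10.5 = 124.0 kips; take 118.1 kips (yield).
Tension yield (gross): A_g = 1.625×0.375 = 0.60938 in². φR_n = 0.90 × 50 × 0.60938 = 27.4 kips.
Governing: min(83.5, 118.1, 27.4) = 27.4 kips → gross-section yield.

27.4 kips (gross-section yield governs)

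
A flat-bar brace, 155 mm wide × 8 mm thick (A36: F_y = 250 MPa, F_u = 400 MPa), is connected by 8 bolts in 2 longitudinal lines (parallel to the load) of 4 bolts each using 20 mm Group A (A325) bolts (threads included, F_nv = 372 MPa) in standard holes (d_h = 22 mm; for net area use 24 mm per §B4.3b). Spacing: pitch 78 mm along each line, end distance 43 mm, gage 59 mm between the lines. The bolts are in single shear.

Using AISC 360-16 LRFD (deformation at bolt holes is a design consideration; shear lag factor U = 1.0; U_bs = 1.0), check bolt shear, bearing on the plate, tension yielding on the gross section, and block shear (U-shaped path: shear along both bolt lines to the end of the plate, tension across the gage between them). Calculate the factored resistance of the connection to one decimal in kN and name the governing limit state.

279.0 kN (gross-section yield governs)

Bolt shear: A_b = π(20)²/4 = 314.16 mm². φR_n = 0.75 × 372 × 314.16 × 8 × 1 = 701.2 kN.
Bearing (8 mm plate, F_u = 400 MPa): end bolts L_c = 43 − 22/2 = 32, R_n = min(1.2×32×8×400, 2.4×20×8×400) = 122.88 kN/bolt; interior L_c = 78 − 22 = 56, R_n = 153.6 kN/bolt. φR_n = 0.75 × (2×122.88 + 6×153.6) = 875.5 kN.
Tension yield (gross): A_g = 155×8 = 1240 mm². φR_n = 0.90 × 250 × 1240 = 279.0 kN.
Block shear: shear path 2×[43+3×78] = 2×277 mm, A_gv = 4432, A_nv = 2×(277 − 3.5×24)×8 = 3088 mm²; tension across gage: (59 − 1×24)×8 = 280 mm². R_n = min(0.6×400×3088, 0.6×250×4432) + 1.0×400×280 = min(741.12, 664.8) + 112 = 776.8 kN. φR_n = 0.75 × 776.8 = 582.6 kN.
Governing: min(701.2, 875.5, 279.0, 582.6) = 279.0 kN → gross-section yield.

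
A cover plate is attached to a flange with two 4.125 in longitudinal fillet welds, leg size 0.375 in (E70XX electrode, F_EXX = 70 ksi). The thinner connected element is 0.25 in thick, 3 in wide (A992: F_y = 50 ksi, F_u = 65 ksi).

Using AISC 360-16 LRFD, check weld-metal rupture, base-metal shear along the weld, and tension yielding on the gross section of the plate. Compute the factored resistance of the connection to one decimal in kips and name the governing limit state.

Weld metal: throat = 0.707×0.375 = 0.26513 in, L = 2×4.125 = 8.25 in. φR_n = 0.75 × 0.6 × 70 × 0.26513 × 8.25 = 68.9 kips.
Base metal shear (0.25 in plate): yield φR_n = 1.0×0.6×50×0.25×8.25 = 61.9 kips; rupture φR_n = 0.75×0.6×65×0.25×8.25 = 60.3 kips; take 60.3 kips (rupture).
Tension yield (gross): A_g = 3×0.25 = 0.75 in². φR_n = 0.90 × 50 × 0.75 = 33.8 kips.
Governing: min(68.9, 60.3, 33.8) = 33.8 kips → gross-section yield.

33.8 kips (gross-section yield governs)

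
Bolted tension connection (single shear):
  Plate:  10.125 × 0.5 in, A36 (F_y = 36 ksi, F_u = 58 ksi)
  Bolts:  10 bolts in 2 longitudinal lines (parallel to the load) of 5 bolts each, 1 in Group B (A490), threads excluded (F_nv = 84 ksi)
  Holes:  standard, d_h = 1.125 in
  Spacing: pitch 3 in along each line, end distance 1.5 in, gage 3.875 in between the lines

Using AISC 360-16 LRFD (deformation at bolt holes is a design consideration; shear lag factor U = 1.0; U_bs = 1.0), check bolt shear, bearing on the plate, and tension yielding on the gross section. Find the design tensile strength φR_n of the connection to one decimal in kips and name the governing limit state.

Bolt shear: A_b = π(1)²/4 = 0.7854 in². φR_n = 0.75 × 84 × 0.7854 × 10 × 1 = 494.8 kips.
Bearing (0.5 in plate, F_u = 58 ksi): end bolts L_c = 1.5 − 1.125/2 = 0.9375, R_n = min(1.2×0.9375×0.5×58, 2.4×1×0.5×58) = 32.625 kips/bolt; interior L_c = 3 − 1.125 = 1.875, R_n = 65.25 kips/bolt. φR_n = 0.75 × (2×32.625 + 8×65.25) = 440.4 kips.
Tension yield (gross): A_g = 10.125×0.5 = 5.0625 in². φR_n = 0.90 × 36 × 5.0625 = 164.0 kips.
Governing: min(494.8, 440.4, 164.0) = 164.0 kips → gross-section yield.

164.0 kips (gross-section yield governs)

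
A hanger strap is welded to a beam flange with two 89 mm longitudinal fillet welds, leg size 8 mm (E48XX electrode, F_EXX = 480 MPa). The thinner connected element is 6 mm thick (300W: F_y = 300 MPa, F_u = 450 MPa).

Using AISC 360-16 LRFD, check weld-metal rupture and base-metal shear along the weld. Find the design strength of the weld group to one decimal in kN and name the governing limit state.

192.2 kN (base-metal shear governs)

Weld metal: throat = 0.707×8 = 5.656 mm, L = 2×89 = 178 mm. φR_n = 0.75 × 0.6 × 480 × 5.656 × 178 = 217.5 kN.
Base metal shear (6 mm plate): yield φR_n = 1.0×0.6×300×6×178 = 192.2 kN; rupture φR_n = 0.75×0.6×450×6×178 = 216.3 kN; take 192.2 kN (yield).
Governing: min(217.5, 192.2) = 192.2 kN → base-metal shear.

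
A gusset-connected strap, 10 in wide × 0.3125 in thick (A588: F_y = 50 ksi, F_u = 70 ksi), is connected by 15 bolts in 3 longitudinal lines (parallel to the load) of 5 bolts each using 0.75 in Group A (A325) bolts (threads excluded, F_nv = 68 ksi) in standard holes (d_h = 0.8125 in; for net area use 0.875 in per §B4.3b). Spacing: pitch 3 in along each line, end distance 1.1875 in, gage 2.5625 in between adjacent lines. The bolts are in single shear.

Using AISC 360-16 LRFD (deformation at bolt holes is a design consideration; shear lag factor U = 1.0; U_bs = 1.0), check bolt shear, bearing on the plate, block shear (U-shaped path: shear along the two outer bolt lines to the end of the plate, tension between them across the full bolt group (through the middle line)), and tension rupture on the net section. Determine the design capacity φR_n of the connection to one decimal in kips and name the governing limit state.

121.0 kips (net-section rupture governs)

Bolt shear: A_b = π(0.75)²/4 = 0.44179 in². φR_n = 0.75 × 68 × 0.44179 × 15 × 1 = 338.0 kips.
Bearing (0.3125 in plate, F_u = 70 ksi): end bolts L_c = 1.1875 − 0.8125/2 = 0.78125, R_n = min(1.2×0.78125×0.3125×70, 2.4×0.75×0.3125×70) = 20.508 kips/bolt; interior L_c = 3 − 0.8125 = 2.1875, R_n = 39.375 kips/bolt. φR_n = 0.75 × (3×20.508 + 12×39.375) = 400.5 kips.
Block shear: shear path 2×[1.1875+4×3] = 2×13.1875 in, A_gv = 8.2422, A_nv = 2×(13.1875 − 4.5×0.875)×0.3125 = 5.7813 in²; tension across gage: (5.125 − 2×0.875)×0.3125 = 1.0547 in². R_n = min(0.6×70×5.7813, 0.6×50×8.2422) + 1.0×70×1.0547 = min(242.81, 247.27) + 73.829 = 316.64 kips. φR_n = 0.75 × 316.64 = 237.5 kips.
Tension rupture (net): A_n = (10 − 3×0.875)×0.3125 = 2.3047 in² (U = 1.0, A_e = A_n). φR_n = 0.75 × 70 × 2.3047 = 121.0 kips.
Governing: min(338.0, 400.5, 237.5, 121.0) = 121.0 kips → net-section rupture.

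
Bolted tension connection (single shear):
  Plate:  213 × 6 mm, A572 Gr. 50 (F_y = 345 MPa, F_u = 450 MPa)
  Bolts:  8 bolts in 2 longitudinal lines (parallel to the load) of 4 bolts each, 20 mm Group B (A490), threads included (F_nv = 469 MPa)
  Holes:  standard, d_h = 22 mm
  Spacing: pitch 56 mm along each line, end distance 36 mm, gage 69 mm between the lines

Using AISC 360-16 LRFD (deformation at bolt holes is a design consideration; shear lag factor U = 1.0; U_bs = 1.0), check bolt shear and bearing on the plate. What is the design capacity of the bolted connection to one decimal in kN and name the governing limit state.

617.2 kN (bearing governs)

Bolt shear: A_b = π(20)²/4 = 314.16 mm². φR_n = 0.75 × 469 × 314.16 × 8 × 1 = 884.0 kN.
Bearing (6 mm plate, F_u = 450 MPa): end bolts L_c = 36 − 22/2 = 25, R_n = min(1.2×25×6×450, 2.4×20×6×450) = 81 kN/bolt; interior L_c = 56 − 22 = 34, R_n = 110.16 kN/bolt. φR_n = 0.75 × (2×81 + 6×110.16) = 617.2 kN.
Governing: min(884.0, 617.2) = 617.2 kN → bearing.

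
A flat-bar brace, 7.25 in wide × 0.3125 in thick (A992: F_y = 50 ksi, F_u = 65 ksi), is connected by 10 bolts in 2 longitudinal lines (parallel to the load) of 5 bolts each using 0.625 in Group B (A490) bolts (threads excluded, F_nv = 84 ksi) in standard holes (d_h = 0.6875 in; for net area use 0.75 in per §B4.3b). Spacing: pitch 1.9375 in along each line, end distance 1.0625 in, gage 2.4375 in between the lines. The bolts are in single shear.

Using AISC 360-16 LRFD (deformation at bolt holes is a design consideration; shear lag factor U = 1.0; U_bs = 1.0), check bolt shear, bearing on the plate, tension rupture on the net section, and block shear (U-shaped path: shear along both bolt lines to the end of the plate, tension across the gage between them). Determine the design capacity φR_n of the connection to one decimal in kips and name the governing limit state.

Bolt shear: A_b = π(0.625)²/4 = 0.3068 in². φR_n = 0.75 × 84 × 0.3068 × 10 × 1 = 193.3 kips.
Bearing (0.3125 in plate, F_u = 65 ksi): end bolts L_c = 1.0625 − 0.6875/2 = 0.71875, R_n = min(1.2×0.71875×0.3125×65, 2.4×0.625×0.3125×65) = 17.52 kips/bolt; interior L_c = 1.9375 − 0.6875 = 1.25, R_n = 30.469 kips/bolt. φR_n = 0.75 × (2×17.52 + 8×30.469) = 209.1 kips.
Tension rupture (net): A_n = (7.25 − 2×0.75)×0.3125 = 1.7969 in² (U = 1.0, A_e = A_n). φR_n = 0.75 × 65 × 1.7969 = 87.6 kips.
Block shear: shear path 2×[1.0625+4×1.9375] = 2×8.8125 in, A_gv = 5.5078, A_nv = 2×(8.8125 − 4.5×0.75)×0.3125 = 3.3984 in²; tension across gage: (2.4375 − 1×0.75)×0.3125 = 0.52734 in². R_n = min(0.6×65×3.3984, 0.6×50×5.5078) + 1.0×65×0.52734 = min(132.54, 165.23) + 34.277 = 166.82 kips. φR_n = 0.75 × 166.82 = 125.1 kips.
Governing: min(193.3, 209.1, 87.6, 125.1) = 87.6 kips → net-section rupture.

87.6 kips (net-section rupture governs)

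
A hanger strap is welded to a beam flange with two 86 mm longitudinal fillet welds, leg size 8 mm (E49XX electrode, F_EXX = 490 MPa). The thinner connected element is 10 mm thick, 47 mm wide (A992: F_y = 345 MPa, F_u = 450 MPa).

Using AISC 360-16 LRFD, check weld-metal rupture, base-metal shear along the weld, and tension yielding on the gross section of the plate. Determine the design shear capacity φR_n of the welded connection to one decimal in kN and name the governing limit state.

145.9 kN (gross-section yield governs)

Weld metal: throat = 0.707×8 = 5.656 mm, L = 2×86 = 172 mm. φR_n = 0.75 × 0.6 × 490 × 5.656 × 172 = 214.5 kN.
Base metal shear (10 mm plate): yield φR_n = 1.0×0.6×345×10×172 = 356.0 kN; rupture φR_n = 0.75×0.6×450×10×172 = 348.3 kN; take 348.3 kN (rupture).
Tension yield (gross): A_g = 47×10 = 470 mm². φR_n = 0.90 × 345 × 470 = 145.9 kN.
Governing: min(214.5, 348.3, 145.9) = 145.9 kN → gross-section yield.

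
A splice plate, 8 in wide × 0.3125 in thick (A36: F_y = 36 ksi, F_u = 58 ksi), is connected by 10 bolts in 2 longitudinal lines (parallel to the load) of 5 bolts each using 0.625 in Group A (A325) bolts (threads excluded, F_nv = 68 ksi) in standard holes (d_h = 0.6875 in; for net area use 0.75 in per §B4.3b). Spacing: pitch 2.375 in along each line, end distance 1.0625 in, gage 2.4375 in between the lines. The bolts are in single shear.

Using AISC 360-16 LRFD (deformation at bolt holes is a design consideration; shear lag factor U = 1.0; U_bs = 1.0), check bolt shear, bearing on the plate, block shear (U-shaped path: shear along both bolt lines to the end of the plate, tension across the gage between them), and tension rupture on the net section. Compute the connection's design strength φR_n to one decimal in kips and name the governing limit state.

Bolt shear: A_b = π(0.625)²/4 = 0.3068 in². φR_n = 0.75 × 68 × 0.3068 × 10 × 1 = 156.5 kips.
Bearing (0.3125 in plate, F_u = 58 ksi): end bolts L_c = 1.0625 − 0.6875/2 = 0.71875, R_n = min(1.2×0.71875×0.3125×58, 2.4×0.625×0.3125×58) = 15.633 kips/bolt; interior L_c = 2.375 − 0.6875 = 1.6875, R_n = 27.188 kips/bolt. φR_n = 0.75 × (2×15.633 + 8×27.188) = 186.6 kips.
Block shear: shear path 2×[1.0625+4×2.375] = 2×10.5625 in, A_gv = 6.6016, A_nv = 2×(10.5625 − 4.5×0.75)×0.3125 = 4.4922 in²; tension across gage: (2.4375 − 1×0.75)×0.3125 = 0.52734 in². R_n = min(0.6×58×4.4922, 0.6×36×6.6016) + 1.0×58×0.52734 = min(156.33, 142.59) + 30.586 = 173.18 kips. φR_n = 0.75 × 173.18 = 129.9 kips.
Tension rupture (net): A_n = (8 − 2×0.75)×0.3125 = 2.0313 in² (U = 1.0, A_e = A_n). φR_n = 0.75 × 58 × 2.0313 = 88.4 kips.
Governing: min(156.5, 186.6, 129.9, 88.4) = 88.4 kips → net-section rupture.

88.4 kips (net-section rupture governs)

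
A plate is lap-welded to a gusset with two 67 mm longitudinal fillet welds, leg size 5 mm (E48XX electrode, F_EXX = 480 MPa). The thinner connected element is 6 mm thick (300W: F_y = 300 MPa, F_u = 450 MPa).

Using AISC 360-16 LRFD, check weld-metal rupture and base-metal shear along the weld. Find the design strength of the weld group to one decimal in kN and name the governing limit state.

102.3 kN (weld metal governs)

Weld metal: throat = 0.707×5 = 3.535 mm, L = 2×67 = 134 mm. φR_n = 0.75 × 0.6 × 480 × 3.535 × 134 = 102.3 kN.
Base metal shear (6 mm plate): yield φR_n = 1.0×0.6×300×6×134 = 144.7 kN; rupture φR_n = 0.75×0.6×450×6×134 = 162.8 kN; take 144.7 kN (yield).
Governing: min(102.3, 144.7) = 102.3 kN → weld metal.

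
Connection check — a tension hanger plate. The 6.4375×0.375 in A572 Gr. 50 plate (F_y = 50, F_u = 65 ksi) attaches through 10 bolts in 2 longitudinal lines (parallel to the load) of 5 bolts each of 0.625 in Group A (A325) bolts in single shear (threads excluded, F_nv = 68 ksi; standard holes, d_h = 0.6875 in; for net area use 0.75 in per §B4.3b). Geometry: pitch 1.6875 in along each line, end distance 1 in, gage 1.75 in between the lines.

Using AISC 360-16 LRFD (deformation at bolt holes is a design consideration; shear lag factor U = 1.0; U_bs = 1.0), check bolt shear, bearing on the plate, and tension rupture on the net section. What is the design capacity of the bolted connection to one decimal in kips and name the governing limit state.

Bolt shear: A_b = π(0.625)²/4 = 0.3068 in². φR_n = 0.75 × 68 × 0.3068 × 10 × 1 = 156.5 kips.
Bearing (0.375 in plate, F_u = 65 ksi): end bolts L_c = 1 − 0.6875/2 = 0.65625, R_n = min(1.2×0.65625×0.375×65, 2.4×0.625×0.375×65) = 19.195 kips/bolt; interior L_c = 1.6875 − 0.6875 = 1, R_n = 29.25 kips/bolt. φR_n = 0.75 × (2×19.195 + 8×29.25) = 204.3 kips.
Tension rupture (net): A_n = (6.4375 − 2×0.75)×0.375 = 1.8516 in² (U = 1.0, A_e = A_n). φR_n = 0.75 × 65 × 1.8516 = 90.3 kips.
Governing: min(156.5, 204.3, 90.3) = 90.3 kips → net-section rupture.

90.3 kips (net-section rupture governs)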